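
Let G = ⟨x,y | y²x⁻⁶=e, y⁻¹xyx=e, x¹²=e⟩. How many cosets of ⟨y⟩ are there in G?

First find ord(y) by computing successive powers:
  y¹ = y, y² = x⁶, y³ = y⁻¹, y⁴ = e.
So |⟨y⟩| = ord(y) = 4. With |G| = 24, by Lagrange [G : ⟨y⟩] = 24/4 = 6.

Answer: 6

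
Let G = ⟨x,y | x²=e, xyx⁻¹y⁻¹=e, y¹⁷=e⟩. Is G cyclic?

|G| = 34. The element xy has order 34 (its powers give 34 distinct elements), so ⟨xy⟩ = G and G is cyclic.

Answer: Yes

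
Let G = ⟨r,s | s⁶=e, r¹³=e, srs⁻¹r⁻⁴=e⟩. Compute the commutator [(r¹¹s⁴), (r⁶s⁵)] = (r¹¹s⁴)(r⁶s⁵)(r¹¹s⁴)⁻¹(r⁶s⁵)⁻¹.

[(r¹¹s⁴), (r⁶s⁵)] = (r¹¹s⁴)·(r⁶s⁵)·(r¹¹s⁴)⁻¹·(r⁶s⁵)⁻¹.
  (r¹¹s⁴) · (r⁶s⁵) = s³
  (s³) · (r⁶s²) = r⁷s⁵
  (r⁷s⁵) · (r²s) = r

Answer: r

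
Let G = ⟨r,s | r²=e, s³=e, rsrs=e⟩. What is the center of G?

An element z ∈ Z(G) iff z commutes with every generator.
For example e is central: e·r = r = r·e; e·s = s = s·e.
Whereas r ∉ Z(G) since r·s = rs ≠ rs² = s·r.
Checking each of the 6 elements this way gives Z(G) = {e}, of order 1.

Answer: {e}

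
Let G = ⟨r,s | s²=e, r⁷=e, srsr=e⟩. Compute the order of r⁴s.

Compute successive powers until reaching e:
  (r⁴s)¹ = r⁴s, (r⁴s)² = e.
The smallest positive k with (r⁴s)ᵏ = e is 2.

Answer: 2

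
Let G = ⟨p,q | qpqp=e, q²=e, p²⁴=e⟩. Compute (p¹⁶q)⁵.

Compute successive powers of (p¹⁶q), reducing at each step:
  (p¹⁶q)²: (p¹⁶q) · p¹⁶ = q;   q · q = e
  (p¹⁶q)³: e · p¹⁶ = p¹⁶;   (p¹⁶) · q = p¹⁶q
  (p¹⁶q)⁴: (p¹⁶q) · p¹⁶ = q;   q · q = e
  (p¹⁶q)⁵: e · p¹⁶ = p¹⁶;   (p¹⁶) · q = p¹⁶q

Answer: p¹⁶q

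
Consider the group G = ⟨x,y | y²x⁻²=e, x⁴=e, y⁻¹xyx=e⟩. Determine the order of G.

Enumerate words in the generators, reducing via the relations: the distinct elements are
  {e, x, y, xy, x², x³, y⁻¹, xy⁻¹}.
No further products give new elements, so |G| = 8.

Answer: 8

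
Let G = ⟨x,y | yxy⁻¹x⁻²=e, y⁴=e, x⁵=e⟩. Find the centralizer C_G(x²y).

⟨x²y⟩ ⊆ C_G(x²y) since powers of x²y commute with x²y; so |C_G(x²y)| ≥ |⟨x²y⟩| = 4.
By orbit–stabilizer, |C_G(x²y)| = |G| / |conj. class of x²y| = 20 / 5 = 4.
The 4 elements commuting with x²y are {e, x²y, xy², x⁴y³}.

Answer: {e, x²y, xy², x⁴y³}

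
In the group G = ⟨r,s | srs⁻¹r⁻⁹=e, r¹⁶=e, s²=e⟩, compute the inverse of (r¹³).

The order of (r¹³) is 16 (smallest k with (r¹³)ᵏ = e), so (r¹³)⁻¹ = (r¹³)¹⁵ = r³.
Check: (r¹³) · (r³) → (r¹³) · r³ = e, giving e as required.

Answer: r³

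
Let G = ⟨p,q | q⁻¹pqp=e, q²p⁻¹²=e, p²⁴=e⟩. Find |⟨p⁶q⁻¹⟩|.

|⟨p⁶q⁻¹⟩| equals the order of p⁶q⁻¹. Compute successive powers until reaching e:
  (p⁶q⁻¹)¹ = p⁶q⁻¹, (p⁶q⁻¹)² = p¹², (p⁶q⁻¹)³ = p⁶q, (p⁶q⁻¹)⁴ = e.
The smallest positive k with (p⁶q⁻¹)ᵏ = e is 4, so |⟨p⁶q⁻¹⟩| = 4.

Answer: 4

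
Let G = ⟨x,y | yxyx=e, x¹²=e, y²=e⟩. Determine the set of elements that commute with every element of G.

An element z ∈ Z(G) iff z commutes with every generator.
For example x⁶ is central: (x⁶)·x = x⁷ = x·(x⁶); (x⁶)·y = x⁶y = y·(x⁶).
Whereas x ∉ Z(G) since x·y = xy ≠ x¹¹y = y·x.
Checking each of the 24 elements this way gives Z(G) = {e, x⁶}, of order 2.

Answer: {e, x⁶}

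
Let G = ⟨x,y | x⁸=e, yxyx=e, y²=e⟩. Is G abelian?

x·y = xy but y·x = x⁷y, so x·y ≠ y·x and G is not abelian.

Answer: No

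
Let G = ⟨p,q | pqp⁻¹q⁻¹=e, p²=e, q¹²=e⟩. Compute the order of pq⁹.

Compute successive powers until reaching e:
  (pq⁹)¹ = pq⁹, (pq⁹)² = q⁶, (pq⁹)³ = pq³, (pq⁹)⁴ = e.
The smallest positive k with (pq⁹)ᵏ = e is 4.

Answer: 4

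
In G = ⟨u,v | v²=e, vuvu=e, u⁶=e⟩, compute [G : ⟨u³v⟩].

First find ord(u³v) by computing successive powers:
  (u³v)¹ = u³v, (u³v)² = e.
So |⟨u³v⟩| = ord(u³v) = 2. With |G| = 12, by Lagrange [G : ⟨u³v⟩] = 12/2 = 6.

Answer: 6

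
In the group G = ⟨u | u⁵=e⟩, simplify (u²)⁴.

Compute successive powers of (u²), reducing at each step:
  (u²)²: (u²) · u² = u⁴
  (u²)³: (u⁴) · u² = u
  (u²)⁴: u · u² = u³

Answer: u³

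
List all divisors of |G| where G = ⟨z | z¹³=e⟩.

|G| = 13 = 13. By Lagrange's theorem the order of any subgroup divides 13; the divisors of 13 are 1, 13.

Answer: 1, 13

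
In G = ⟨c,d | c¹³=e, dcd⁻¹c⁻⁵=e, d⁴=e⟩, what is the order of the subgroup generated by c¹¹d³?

|⟨c¹¹d³⟩| equals the order of c¹¹d³. Compute successive powers until reaching e:
  (c¹¹d³)¹ = c¹¹d³, (c¹¹d³)² = c⁸d², (c¹¹d³)³ = c¹⁰d, (c¹¹d³)⁴ = e.
The smallest positive k with (c¹¹d³)ᵏ = e is 4, so |⟨c¹¹d³⟩| = 4.

Answer: 4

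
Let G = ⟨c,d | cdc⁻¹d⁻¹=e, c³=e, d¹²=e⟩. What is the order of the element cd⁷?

Compute successive powers until reaching e:
  (cd⁷)¹ = cd⁷, (cd⁷)² = c²d², (cd⁷)³ = d⁹, (cd⁷)⁴ = cd⁴, (cd⁷)⁵ = c²d¹¹, (cd⁷)⁶ = d⁶, (cd⁷)⁷ = cd, (cd⁷)⁸ = c²d⁸, (cd⁷)⁹ = d³, (cd⁷)¹⁰ = cd¹⁰, (cd⁷)¹¹ = c²d⁵, (cd⁷)¹² = e.
The smallest positive k with (cd⁷)ᵏ = e is 12.

Answer: 12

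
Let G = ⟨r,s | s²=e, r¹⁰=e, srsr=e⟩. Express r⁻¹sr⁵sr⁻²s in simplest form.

Multiply left to right, reducing at each step:
  (r⁹) · s = r⁹s
  (r⁹s) · r⁵ = r⁴s
  (r⁴s) · s = r⁴
  (r⁴) · r⁻² = r²
  (r²) · s = r²s

Answer: r²s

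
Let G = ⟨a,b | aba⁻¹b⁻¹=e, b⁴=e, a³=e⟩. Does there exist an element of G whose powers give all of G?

|G| = 12. The element ab has order 12 (its powers give 12 distinct elements), so ⟨ab⟩ = G and G is cyclic.

Answer: Yes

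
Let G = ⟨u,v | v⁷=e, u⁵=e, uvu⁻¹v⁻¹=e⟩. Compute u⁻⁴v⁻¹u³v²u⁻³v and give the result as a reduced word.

Multiply left to right, reducing at each step:
  u · v⁻¹ = uv⁶
  (uv⁶) · u³ = u⁴v⁶
  (u⁴v⁶) · v² = u⁴v
  (u⁴v) · u⁻³ = uv
  (uv) · v = uv²

Answer: uv²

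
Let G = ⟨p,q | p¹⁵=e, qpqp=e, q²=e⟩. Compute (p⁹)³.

Compute successive powers of (p⁹), reducing at each step:
  (p⁹)²: (p⁹) · p⁹ = p³
  (p⁹)³: (p³) · p⁹ = p¹²

Answer: p¹²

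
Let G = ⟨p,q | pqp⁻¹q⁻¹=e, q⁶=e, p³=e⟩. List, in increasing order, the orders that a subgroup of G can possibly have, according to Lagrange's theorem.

|G| = 18 = 2 · 3². By Lagrange's theorem the order of any subgroup divides 18; the divisors of 18 are 1, 2, 3, 6, 9, 18.

Answer: 1, 2, 3, 6, 9, 18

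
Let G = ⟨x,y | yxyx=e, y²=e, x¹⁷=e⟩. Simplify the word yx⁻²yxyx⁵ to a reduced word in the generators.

Multiply left to right, reducing at each step:
  y · x⁻² = x²y
  (x²y) · y = x²
  (x²) · x = x³
  (x³) · y = x³y
  (x³y) · x⁵ = x¹⁵y

Answer: x¹⁵y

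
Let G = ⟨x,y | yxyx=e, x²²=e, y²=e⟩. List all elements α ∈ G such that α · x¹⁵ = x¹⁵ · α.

⟨x¹⁵⟩ ⊆ C_G(x¹⁵) since powers of x¹⁵ commute with x¹⁵; so |C_G(x¹⁵)| ≥ |⟨x¹⁵⟩| = 22.
By orbit–stabilizer, |C_G(x¹⁵)| = |G| / |conj. class of x¹⁵| = 44 / 2 = 22.
The 22 elements commuting with x¹⁵ are {e, x, x², x³, x⁴, x⁵, x⁶, x⁷, x⁸, x⁹, x¹⁰, x¹¹, x¹², x¹³, x¹⁴, x¹⁵, x¹⁶, x¹⁷, x¹⁸, x¹⁹, x²⁰, x²¹}.

Answer: {e, x, x², x³, x⁴, x⁵, x⁶, x⁷, x⁸, x⁹, x¹⁰, x¹¹, x¹², x¹³, x¹⁴, x¹⁵, x¹⁶, x¹⁷, x¹⁸, x¹⁹, x²⁰, x²¹}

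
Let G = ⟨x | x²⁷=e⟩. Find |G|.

G is generated by a single element, so G is cyclic. The relator gives x²⁷ = e and no smaller power is forced to be e, so the 27 powers {e, x, x², x³, x⁴, x⁵, x⁶, x⁷, x⁸, x⁹, x²², x²³, x²¹, x²⁰, x²⁴, x²⁵, x²⁶, x¹², x¹³, x¹¹, x¹⁰, x¹⁴, x¹⁵, x¹⁶, x¹⁷, x¹⁸, x¹⁹} are distinct. Hence |G| = 27.

Answer: 27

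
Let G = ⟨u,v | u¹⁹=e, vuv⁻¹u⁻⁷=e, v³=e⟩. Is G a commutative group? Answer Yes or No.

u·v = uv but v·u = u⁷v, so u·v ≠ v·u and G is not abelian.

Answer: No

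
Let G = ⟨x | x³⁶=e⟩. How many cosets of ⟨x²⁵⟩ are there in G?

First find ord(x²⁵) by computing successive powers:
  (x²⁵)¹ = x²⁵, (x²⁵)² = x¹⁴, (x²⁵)³ = x³, (x²⁵)⁴ = x²⁸, (x²⁵)⁵ = x¹⁷, (x²⁵)⁶ = x⁶, (x²⁵)⁷ = x³¹, (x²⁵)⁸ = x²⁰, (x²⁵)⁹ = x⁹, (x²⁵)¹⁰ = x³⁴, (x²⁵)¹¹ = x²³, (x²⁵)¹² = x¹², (x²⁵)¹³ = x, (x²⁵)¹⁴ = x²⁶, (x²⁵)¹⁵ = x¹⁵, (x²⁵)¹⁶ = x⁴, (x²⁵)¹⁷ = x²⁹, (x²⁵)¹⁸ = x¹⁸, (x²⁵)¹⁹ = x⁷, (x²⁵)²⁰ = x³², (x²⁵)²¹ = x²¹, (x²⁵)²² = x¹⁰, (x²⁵)²³ = x³⁵, (x²⁵)²⁴ = x²⁴, (x²⁵)²⁵ = x¹³, (x²⁵)²⁶ = x², (x²⁵)²⁷ = x²⁷, (x²⁵)²⁸ = x¹⁶, (x²⁵)²⁹ = x⁵, (x²⁵)³⁰ = x³⁰, (x²⁵)³¹ = x¹⁹, (x²⁵)³² = x⁸, (x²⁵)³³ = x³³, (x²⁵)³⁴ = x²², (x²⁵)³⁵ = x¹¹, (x²⁵)³⁶ = e.
So |⟨x²⁵⟩| = ord(x²⁵) = 36. With |G| = 36, by Lagrange [G : ⟨x²⁵⟩] = 36/36 = 1.

Answer: 1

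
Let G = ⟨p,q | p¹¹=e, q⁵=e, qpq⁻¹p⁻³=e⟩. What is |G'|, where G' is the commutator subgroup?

G' = [G, G] is generated by all commutators. The generator-pair commutators are: [p, q] = p⁹.
The subgroup they normally generate is {e, p, p², p³, p⁴, p⁵, p⁶, p⁷, p⁸, p⁹, p¹⁰}, of order 11.
Check: |G/G'| = 55/11 = 5 is the order of the abelianisation.

Answer: 11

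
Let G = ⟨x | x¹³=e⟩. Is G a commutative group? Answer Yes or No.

G has a single generator, so G is cyclic and hence abelian.

Answer: Yes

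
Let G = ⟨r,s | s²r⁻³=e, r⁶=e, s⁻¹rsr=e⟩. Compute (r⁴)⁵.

Compute successive powers of (r⁴), reducing at each step:
  (r⁴)²: (r⁴) · r⁴ = r²
  (r⁴)³: (r²) · r⁴ = e
  (r⁴)⁴: e · r⁴ = r⁴
  (r⁴)⁵: (r⁴) · r⁴ = r²

Answer: r²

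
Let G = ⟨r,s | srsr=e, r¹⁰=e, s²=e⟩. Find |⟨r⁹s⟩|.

|⟨r⁹s⟩| equals the order of r⁹s. Compute successive powers until reaching e:
  (r⁹s)¹ = r⁹s, (r⁹s)² = e.
The smallest positive k with (r⁹s)ᵏ = e is 2, so |⟨r⁹s⟩| = 2.

Answer: 2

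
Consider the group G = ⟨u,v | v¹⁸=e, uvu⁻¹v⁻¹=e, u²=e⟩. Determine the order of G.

Enumerate words in the generators, reducing via the relations: the distinct elements are
  {e, u, v, uv, v², v³, v⁴, v⁵, v⁶, v⁷, v⁸, v⁹, uv², uv³, uv⁴, uv⁵, uv⁶, uv⁷, uv⁸, uv⁹, v¹², v¹³, v¹¹, v¹⁰, v¹⁴, v¹⁵, v¹⁶, v¹⁷, uv¹², uv¹³, uv¹¹, uv¹⁰, uv¹⁴, uv¹⁵, uv¹⁶, uv¹⁷}.
No further products give new elements, so |G| = 36.

Answer: 36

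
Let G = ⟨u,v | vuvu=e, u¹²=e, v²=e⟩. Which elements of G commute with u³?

⟨u³⟩ ⊆ C_G(u³) since powers of u³ commute with u³; so |C_G(u³)| ≥ |⟨u³⟩| = 4.
By orbit–stabilizer, |C_G(u³)| = |G| / |conj. class of u³| = 24 / 2 = 12.
The 12 elements commuting with u³ are {e, u, u², u³, u⁴, u⁵, u⁶, u⁷, u⁸, u⁹, u¹⁰, u¹¹}.

Answer: {e, u, u², u³, u⁴, u⁵, u⁶, u⁷, u⁸, u⁹, u¹⁰, u¹¹}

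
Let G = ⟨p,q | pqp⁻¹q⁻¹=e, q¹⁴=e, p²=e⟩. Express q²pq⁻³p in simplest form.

Multiply left to right, reducing at each step:
  (q²) · p = pq²
  (pq²) · q⁻³ = pq¹³
  (pq¹³) · p = q¹³

Answer: q¹³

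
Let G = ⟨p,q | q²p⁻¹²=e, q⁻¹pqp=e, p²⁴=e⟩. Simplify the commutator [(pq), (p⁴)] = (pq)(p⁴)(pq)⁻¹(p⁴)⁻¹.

[(pq), (p⁴)] = (pq)·(p⁴)·(pq)⁻¹·(p⁴)⁻¹.
  (pq) · (p⁴) = p⁹q⁻¹
  (p⁹q⁻¹) · (pq⁻¹) = p²⁰
  (p²⁰) · (p²⁰) = p¹⁶

Answer: p¹⁶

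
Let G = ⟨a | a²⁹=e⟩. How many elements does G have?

G is generated by a single element, so G is cyclic. The relator gives a²⁹ = e and no smaller power is forced to be e, so the 29 powers {a, e, a², a³, a⁴, a⁵, a⁶, a⁷, a⁸, a⁹, a²², a²³, a²¹, a²⁰, a²⁴, a²⁵, a²⁶, a²⁷, a²⁸, a¹², a¹³, a¹¹, a¹⁰, a¹⁴, a¹⁵, a¹⁶, a¹⁷, a¹⁸, a¹⁹} are distinct. Hence |G| = 29.

Answer: 29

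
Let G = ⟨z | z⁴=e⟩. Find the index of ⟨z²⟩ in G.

First find ord(z²) by computing successive powers:
  (z²)¹ = z², (z²)² = e.
So |⟨z²⟩| = ord(z²) = 2. With |G| = 4, by Lagrange [G : ⟨z²⟩] = 4/2 = 2.

Answer: 2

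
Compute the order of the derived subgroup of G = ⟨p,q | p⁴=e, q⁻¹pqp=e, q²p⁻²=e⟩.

G' = [G, G] is generated by all commutators. The generator-pair commutators are: [p, q] = p².
The subgroup they normally generate is {e, p²}, of order 2.
Check: |G/G'| = 8/2 = 4 is the order of the abelianisation.

Answer: 2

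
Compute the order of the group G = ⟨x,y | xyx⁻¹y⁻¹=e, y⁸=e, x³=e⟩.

Enumerate words in the generators, reducing via the relations: the distinct elements are
  {e, x, y, xy, x², y², y³, y⁴, y⁵, y⁶, y⁷, xy², xy³, xy⁴, xy⁵, xy⁶, xy⁷, x²y, x²y², x²y³, x²y⁴, x²y⁵, x²y⁶, x²y⁷}.
No further products give new elements, so |G| = 24.

Answer: 24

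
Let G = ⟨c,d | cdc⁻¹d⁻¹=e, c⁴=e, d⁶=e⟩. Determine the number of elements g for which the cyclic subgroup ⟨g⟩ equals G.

⟨g⟩ = G would require ord(g) = |G| = 24, but the maximum element order in G is 12 < 24. So G is not cyclic and no single element generates it: the count is 0.

Answer: 0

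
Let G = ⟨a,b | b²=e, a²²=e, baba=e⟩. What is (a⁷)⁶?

Compute successive powers of (a⁷), reducing at each step:
  (a⁷)²: (a⁷) · a⁷ = a¹⁴
  (a⁷)³: (a¹⁴) · a⁷ = a²¹
  (a⁷)⁴: (a²¹) · a⁷ = a⁶
  (a⁷)⁵: (a⁶) · a⁷ = a¹³
  (a⁷)⁶: (a¹³) · a⁷ = a²⁰

Answer: a²⁰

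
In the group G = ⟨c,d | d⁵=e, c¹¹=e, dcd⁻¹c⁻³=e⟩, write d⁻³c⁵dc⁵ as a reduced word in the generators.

Multiply left to right, reducing at each step:
  (d²) · c⁵ = cd²
  (cd²) · d = cd³
  (cd³) · c⁵ = c⁴d³

Answer: c⁴d³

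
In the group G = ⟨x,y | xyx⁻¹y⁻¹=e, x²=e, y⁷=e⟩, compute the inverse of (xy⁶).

The order of (xy⁶) is 14 (smallest k with (xy⁶)ᵏ = e), so (xy⁶)⁻¹ = (xy⁶)¹³ = xy.
Check: (xy⁶) · (xy) → (xy⁶) · x = y⁶;   (y⁶) · y = e, giving e as required.

Answer: xy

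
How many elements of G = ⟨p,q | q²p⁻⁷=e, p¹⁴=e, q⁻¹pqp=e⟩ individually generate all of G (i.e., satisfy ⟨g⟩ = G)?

⟨g⟩ = G would require ord(g) = |G| = 28, but the maximum element order in G is 14 < 28. So G is not cyclic and no single element generates it: the count is 0.

Answer: 0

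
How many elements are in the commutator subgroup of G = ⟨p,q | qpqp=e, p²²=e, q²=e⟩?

G' = [G, G] is generated by all commutators. The generator-pair commutators are: [p, q] = p².
The subgroup they normally generate is {e, p², p⁴, p⁶, p⁸, p¹⁰, p¹², p¹⁴, p¹⁶, p¹⁸, p²⁰}, of order 11.
Check: |G/G'| = 44/11 = 4 is the order of the abelianisation.

Answer: 11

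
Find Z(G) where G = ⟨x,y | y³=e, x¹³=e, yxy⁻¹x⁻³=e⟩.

An element z ∈ Z(G) iff z commutes with every generator.
For example e is central: e·x = x = x·e; e·y = y = y·e.
Whereas x ∉ Z(G) since x·y = xy ≠ x³y = y·x.
Checking each of the 39 elements this way gives Z(G) = {e}, of order 1.

Answer: {e}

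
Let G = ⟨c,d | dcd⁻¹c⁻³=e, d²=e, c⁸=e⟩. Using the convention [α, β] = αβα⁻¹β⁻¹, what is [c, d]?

[c, d] = c·d·c⁻¹·d⁻¹.
  c · d = cd
  (cd) · (c⁷) = c⁶d
  (c⁶d) · d = c⁶

Answer: c⁶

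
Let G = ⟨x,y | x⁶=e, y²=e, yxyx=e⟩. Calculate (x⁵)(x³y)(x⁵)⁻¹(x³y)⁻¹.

[(x⁵), (x³y)] = (x⁵)·(x³y)·(x⁵)⁻¹·(x³y)⁻¹.
  (x⁵) · (x³y) = x²y
  (x²y) · x = xy
  (xy) · (x³y) = x⁴

Answer: x⁴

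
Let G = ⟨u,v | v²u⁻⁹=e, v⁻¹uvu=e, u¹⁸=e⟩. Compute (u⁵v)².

Compute successive powers of (u⁵v), reducing at each step:
  (u⁵v)²: (u⁵v) · u⁵ = v;   v · v = u⁹

Answer: u⁹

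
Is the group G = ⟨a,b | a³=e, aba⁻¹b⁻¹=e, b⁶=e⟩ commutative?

Each pair of generators commutes: a·b = ab = b·a. Since the generators pairwise commute, every element of G commutes with every other, so G is abelian.

Answer: Yes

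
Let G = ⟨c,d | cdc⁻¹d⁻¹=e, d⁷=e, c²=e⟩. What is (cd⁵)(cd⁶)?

Compute (cd⁵) · (cd⁶) by multiplying left to right and reducing via the relations at each step:
  (cd⁵) · c = d⁵
  (d⁵) · d⁶ = d⁴

Answer: d⁴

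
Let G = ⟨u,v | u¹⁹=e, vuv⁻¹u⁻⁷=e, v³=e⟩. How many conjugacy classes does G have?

The conjugacy classes (representative and size) are:
  [e] (size 1), [u¹¹] (size 3), [u¹⁴] (size 3), [u⁶] (size 3), [u¹⁷] (size 3), [u¹²] (size 3), [u¹⁰] (size 3), [u²v] (size 19), [u¹⁸v²] (size 19).
Class equation: 1 + 3 + 3 + 3 + 3 + 3 + 3 + 19 + 19 = 57 = |G|. So G has 9 conjugacy classes.

Answer: 9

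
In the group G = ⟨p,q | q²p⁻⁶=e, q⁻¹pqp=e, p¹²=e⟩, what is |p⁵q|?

Compute successive powers until reaching e:
  (p⁵q)¹ = p⁵q, (p⁵q)² = p⁶, (p⁵q)³ = p⁵q⁻¹, (p⁵q)⁴ = e.
The smallest positive k with (p⁵q)ᵏ = e is 4.

Answer: 4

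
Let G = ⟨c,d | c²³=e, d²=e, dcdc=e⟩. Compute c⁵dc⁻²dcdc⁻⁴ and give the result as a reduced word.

Multiply left to right, reducing at each step:
  (c⁵) · d = c⁵d
  (c⁵d) · c⁻² = c⁷d
  (c⁷d) · d = c⁷
  (c⁷) · c = c⁸
  (c⁸) · d = c⁸d
  (c⁸d) · c⁻⁴ = c¹²d

Answer: c¹²d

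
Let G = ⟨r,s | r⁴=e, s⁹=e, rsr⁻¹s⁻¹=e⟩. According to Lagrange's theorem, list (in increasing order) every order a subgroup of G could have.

|G| = 36 = 2² · 3². By Lagrange's theorem the order of any subgroup divides 36; the divisors of 36 are 1, 2, 3, 4, 6, 9, 12, 18, 36.

Answer: 1, 2, 3, 4, 6, 9, 12, 18, 36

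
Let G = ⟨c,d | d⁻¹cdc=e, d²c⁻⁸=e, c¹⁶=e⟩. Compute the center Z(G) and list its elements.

An element z ∈ Z(G) iff z commutes with every generator.
For example c⁸ is central: (c⁸)·c = c⁹ = c·(c⁸); (c⁸)·d = d⁻¹ = d·(c⁸).
Whereas c ∉ Z(G) since c·d = cd ≠ c⁷d⁻¹ = d·c.
Checking each of the 32 elements this way gives Z(G) = {e, c⁸}, of order 2.

Answer: {e, c⁸}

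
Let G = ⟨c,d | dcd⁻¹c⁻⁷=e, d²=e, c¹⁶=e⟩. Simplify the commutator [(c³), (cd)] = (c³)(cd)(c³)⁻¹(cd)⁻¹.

[(c³), (cd)] = (c³)·(cd)·(c³)⁻¹·(cd)⁻¹.
  (c³) · (cd) = c⁴d
  (c⁴d) · (c¹³) = c¹⁵d
  (c¹⁵d) · (c⁹d) = c¹⁴

Answer: c¹⁴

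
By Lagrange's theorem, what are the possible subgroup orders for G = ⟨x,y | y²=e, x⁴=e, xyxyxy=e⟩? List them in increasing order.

|G| = 24 = 2³ · 3. By Lagrange's theorem the order of any subgroup divides 24; the divisors of 24 are 1, 2, 3, 4, 6, 8, 12, 24.

Answer: 1, 2, 3, 4, 6, 8, 12, 24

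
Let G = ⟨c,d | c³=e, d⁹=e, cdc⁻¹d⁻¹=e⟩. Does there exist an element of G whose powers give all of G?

|G| = 27, but the maximum element order in G is 9 < 27. No single element generates all of G, so G is not cyclic.

Answer: No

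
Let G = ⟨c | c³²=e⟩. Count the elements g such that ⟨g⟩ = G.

G is cyclic of order 32. An element generates G iff its order is 32, and a cyclic group of order 32 has exactly φ(32) = 16 such elements.

Answer: 16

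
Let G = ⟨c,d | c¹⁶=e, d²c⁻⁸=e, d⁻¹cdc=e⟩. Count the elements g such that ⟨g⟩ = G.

⟨g⟩ = G would require ord(g) = |G| = 32, but the maximum element order in G is 16 < 32. So G is not cyclic and no single element generates it: the count is 0.

Answer: 0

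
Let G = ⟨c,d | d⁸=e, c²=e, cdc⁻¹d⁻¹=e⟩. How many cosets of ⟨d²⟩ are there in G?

First find ord(d²) by computing successive powers:
  (d²)¹ = d², (d²)² = d⁴, (d²)³ = d⁶, (d²)⁴ = e.
So |⟨d²⟩| = ord(d²) = 4. With |G| = 16, by Lagrange [G : ⟨d²⟩] = 16/4 = 4.

Answer: 4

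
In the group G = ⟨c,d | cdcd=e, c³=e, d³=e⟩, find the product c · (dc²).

Compute c · (dc²) by multiplying left to right and reducing via the relations at each step:
  c · d = cd
  (cd) · c² = d²c

Answer: d²c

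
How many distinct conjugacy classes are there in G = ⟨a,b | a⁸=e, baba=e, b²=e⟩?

The conjugacy classes (representative and size) are:
  [e] (size 1), [a] (size 2), [a⁶] (size 2), [a³] (size 2), [a⁴] (size 1), [b] (size 4), [a⁵b] (size 4).
Class equation: 1 + 2 + 2 + 2 + 1 + 4 + 4 = 16 = |G|. So G has 7 conjugacy classes.

Answer: 7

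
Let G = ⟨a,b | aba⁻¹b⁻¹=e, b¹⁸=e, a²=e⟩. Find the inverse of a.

The order of a is 2 (smallest k with aᵏ = e), so a⁻¹ = a¹ = a.
Check: a · a → a · a = e, giving e as required.

Answer: a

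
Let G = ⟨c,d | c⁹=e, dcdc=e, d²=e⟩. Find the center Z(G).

An element z ∈ Z(G) iff z commutes with every generator.
For example e is central: e·c = c = c·e; e·d = d = d·e.
Whereas c ∉ Z(G) since c·d = cd ≠ c⁸d = d·c.
Checking each of the 18 elements this way gives Z(G) = {e}, of order 1.

Answer: {e}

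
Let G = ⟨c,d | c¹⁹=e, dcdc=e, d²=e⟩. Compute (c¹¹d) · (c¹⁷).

Compute (c¹¹d) · (c¹⁷) by multiplying left to right and reducing via the relations at each step:
  (c¹¹d) · c¹⁷ = c¹³d

Answer: c¹³d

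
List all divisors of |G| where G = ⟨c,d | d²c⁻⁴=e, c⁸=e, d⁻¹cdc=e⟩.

|G| = 16 = 2⁴. By Lagrange's theorem the order of any subgroup divides 16; the divisors of 16 are 1, 2, 4, 8, 16.

Answer: 1, 2, 4, 8, 16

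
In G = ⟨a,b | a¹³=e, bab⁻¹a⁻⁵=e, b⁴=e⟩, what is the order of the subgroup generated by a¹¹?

|⟨a¹¹⟩| equals the order of a¹¹. Compute successive powers until reaching e:
  (a¹¹)¹ = a¹¹, (a¹¹)² = a⁹, (a¹¹)³ = a⁷, (a¹¹)⁴ = a⁵, (a¹¹)⁵ = a³, (a¹¹)⁶ = a, (a¹¹)⁷ = a¹², (a¹¹)⁸ = a¹⁰, (a¹¹)⁹ = a⁸, (a¹¹)¹⁰ = a⁶, (a¹¹)¹¹ = a⁴, (a¹¹)¹² = a², (a¹¹)¹³ = e.
The smallest positive k with (a¹¹)ᵏ = e is 13, so |⟨a¹¹⟩| = 13.

Answer: 13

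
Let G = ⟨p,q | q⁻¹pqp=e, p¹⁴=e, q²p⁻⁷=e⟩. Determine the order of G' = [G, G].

G' = [G, G] is generated by all commutators. The generator-pair commutators are: [p, q] = p².
The subgroup they normally generate is {e, p², p⁴, p⁶, p⁸, p¹⁰, p¹²}, of order 7.
Check: |G/G'| = 28/7 = 4 is the order of the abelianisation.

Answer: 7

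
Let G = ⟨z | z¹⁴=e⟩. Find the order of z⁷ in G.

Compute successive powers until reaching e:
  (z⁷)¹ = z⁷, (z⁷)² = e.
The smallest positive k with (z⁷)ᵏ = e is 2.

Answer: 2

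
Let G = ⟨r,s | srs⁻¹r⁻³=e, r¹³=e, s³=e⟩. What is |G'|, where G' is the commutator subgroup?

G' = [G, G] is generated by all commutators. The generator-pair commutators are: [r, s] = r¹¹.
The subgroup they normally generate is {e, r, r², r³, r⁴, r⁵, r⁶, r⁷, r⁸, r⁹, r¹⁰, r¹¹, r¹²}, of order 13.
Check: |G/G'| = 39/13 = 3 is the order of the abelianisation.

Answer: 13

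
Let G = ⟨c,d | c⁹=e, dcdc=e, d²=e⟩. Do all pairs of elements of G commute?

c·d = cd but d·c = c⁸d, so c·d ≠ d·c and G is not abelian.

Answer: No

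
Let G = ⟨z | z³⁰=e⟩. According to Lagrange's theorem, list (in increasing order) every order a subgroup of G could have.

|G| = 30 = 2 · 3 · 5. By Lagrange's theorem the order of any subgroup divides 30; the divisors of 30 are 1, 2, 3, 5, 6, 10, 15, 30.

Answer: 1, 2, 3, 5, 6, 10, 15, 30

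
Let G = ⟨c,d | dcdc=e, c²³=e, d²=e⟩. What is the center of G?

An element z ∈ Z(G) iff z commutes with every generator.
For example e is central: e·c = c = c·e; e·d = d = d·e.
Whereas c ∉ Z(G) since c·d = cd ≠ c²²d = d·c.
Checking each of the 46 elements this way gives Z(G) = {e}, of order 1.

Answer: {e}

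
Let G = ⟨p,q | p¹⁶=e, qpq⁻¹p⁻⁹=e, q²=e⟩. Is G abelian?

p·q = pq but q·p = p⁹q, so p·q ≠ q·p and G is not abelian.

Answer: No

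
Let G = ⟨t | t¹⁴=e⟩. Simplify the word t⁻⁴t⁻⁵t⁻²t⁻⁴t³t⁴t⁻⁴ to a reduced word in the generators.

Multiply left to right, reducing at each step:
  (t¹⁰) · t⁻⁵ = t⁵
  (t⁵) · t⁻² = t³
  (t³) · t⁻⁴ = t¹³
  (t¹³) · t³ = t²
  (t²) · t⁴ = t⁶
  (t⁶) · t⁻⁴ = t²

Answer: t²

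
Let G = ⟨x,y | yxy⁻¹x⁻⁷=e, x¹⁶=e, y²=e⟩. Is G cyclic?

Every cyclic group is abelian. But x·y = xy while y·x = x⁷y, so x·y ≠ y·x and G is not abelian. Hence G is not cyclic.

Answer: No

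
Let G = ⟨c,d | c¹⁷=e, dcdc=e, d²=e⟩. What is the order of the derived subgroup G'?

G' = [G, G] is generated by all commutators. The generator-pair commutators are: [c, d] = c².
The subgroup they normally generate is {e, c, c², c³, c⁴, c⁵, c⁶, c⁷, c⁸, c⁹, c¹⁰, c¹¹, c¹², c¹³, c¹⁴, c¹⁵, c¹⁶}, of order 17.
Check: |G/G'| = 34/17 = 2 is the order of the abelianisation.

Answer: 17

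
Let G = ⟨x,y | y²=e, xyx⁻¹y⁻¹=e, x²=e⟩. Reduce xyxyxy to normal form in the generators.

Multiply left to right, reducing at each step:
  x · y = xy
  (xy) · x = y
  y · y = e
  e · x = x
  x · y = xy

Answer: xy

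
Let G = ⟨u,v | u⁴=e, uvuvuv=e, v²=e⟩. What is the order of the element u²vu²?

Compute successive powers until reaching e:
  (u²vu²)¹ = u²vu², (u²vu²)² = e.
The smallest positive k with (u²vu²)ᵏ = e is 2.

Answer: 2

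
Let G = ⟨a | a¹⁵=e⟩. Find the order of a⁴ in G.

Compute successive powers until reaching e:
  (a⁴)¹ = a⁴, (a⁴)² = a⁸, (a⁴)³ = a¹², (a⁴)⁴ = a, (a⁴)⁵ = a⁵, (a⁴)⁶ = a⁹, (a⁴)⁷ = a¹³, (a⁴)⁸ = a², (a⁴)⁹ = a⁶, (a⁴)¹⁰ = a¹⁰, (a⁴)¹¹ = a¹⁴, (a⁴)¹² = a³, (a⁴)¹³ = a⁷, (a⁴)¹⁴ = a¹¹, (a⁴)¹⁵ = e.
The smallest positive k with (a⁴)ᵏ = e is 15.

Answer: 15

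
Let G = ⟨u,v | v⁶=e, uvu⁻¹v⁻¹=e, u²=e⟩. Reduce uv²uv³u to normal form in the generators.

Multiply left to right, reducing at each step:
  u · v² = uv²
  (uv²) · u = v²
  (v²) · v³ = v⁵
  (v⁵) · u = uv⁵

Answer: uv⁵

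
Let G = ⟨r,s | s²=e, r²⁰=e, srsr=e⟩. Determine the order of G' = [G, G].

G' = [G, G] is generated by all commutators. The generator-pair commutators are: [r, s] = r².
The subgroup they normally generate is {e, r², r⁴, r⁶, r⁸, r¹⁰, r¹², r¹⁴, r¹⁶, r¹⁸}, of order 10.
Check: |G/G'| = 40/10 = 4 is the order of the abelianisation.

Answer: 10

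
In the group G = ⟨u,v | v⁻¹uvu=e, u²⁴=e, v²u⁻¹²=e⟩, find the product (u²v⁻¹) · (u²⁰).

Compute (u²v⁻¹) · (u²⁰) by multiplying left to right and reducing via the relations at each step:
  (u²v⁻¹) · u²⁰ = u⁶v⁻¹

Answer: u⁶v⁻¹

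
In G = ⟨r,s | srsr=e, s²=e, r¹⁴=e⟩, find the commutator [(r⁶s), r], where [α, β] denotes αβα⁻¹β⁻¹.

[(r⁶s), r] = (r⁶s)·r·(r⁶s)⁻¹·r⁻¹.
  (r⁶s) · r = r⁵s
  (r⁵s) · (r⁶s) = r¹³
  (r¹³) · (r¹³) = r¹²

Answer: r¹²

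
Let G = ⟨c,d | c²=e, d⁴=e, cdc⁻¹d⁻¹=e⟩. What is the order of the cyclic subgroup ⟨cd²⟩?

|⟨cd²⟩| equals the order of cd². Compute successive powers until reaching e:
  (cd²)¹ = cd², (cd²)² = e.
The smallest positive k with (cd²)ᵏ = e is 2, so |⟨cd²⟩| = 2.

Answer: 2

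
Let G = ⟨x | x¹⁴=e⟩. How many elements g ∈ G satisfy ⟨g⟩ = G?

G is cyclic of order 14. An element generates G iff its order is 14, and a cyclic group of order 14 has exactly φ(14) = 6 such elements.

Answer: 6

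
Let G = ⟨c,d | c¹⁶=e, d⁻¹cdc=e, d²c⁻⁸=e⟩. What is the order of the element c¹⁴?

Compute successive powers until reaching e:
  (c¹⁴)¹ = c¹⁴, (c¹⁴)² = c¹², (c¹⁴)³ = c¹⁰, (c¹⁴)⁴ = c⁸, (c¹⁴)⁵ = c⁶, (c¹⁴)⁶ = c⁴, (c¹⁴)⁷ = c², (c¹⁴)⁸ = e.
The smallest positive k with (c¹⁴)ᵏ = e is 8.

Answer: 8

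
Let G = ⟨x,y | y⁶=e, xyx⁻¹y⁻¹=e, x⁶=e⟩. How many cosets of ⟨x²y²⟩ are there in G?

First find ord(x²y²) by computing successive powers:
  (x²y²)¹ = x²y², (x²y²)² = x⁴y⁴, (x²y²)³ = e.
So |⟨x²y²⟩| = ord(x²y²) = 3. With |G| = 36, by Lagrange [G : ⟨x²y²⟩] = 36/3 = 12.

Answer: 12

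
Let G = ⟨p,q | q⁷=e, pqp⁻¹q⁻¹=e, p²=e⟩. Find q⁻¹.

The order of q is 7 (smallest k with qᵏ = e), so q⁻¹ = q⁶ = q⁶.
Check: q · (q⁶) → q · q⁶ = e, giving e as required.

Answer: q⁶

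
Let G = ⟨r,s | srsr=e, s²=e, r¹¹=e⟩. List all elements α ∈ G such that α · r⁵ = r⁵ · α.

⟨r⁵⟩ ⊆ C_G(r⁵) since powers of r⁵ commute with r⁵; so |C_G(r⁵)| ≥ |⟨r⁵⟩| = 11.
By orbit–stabilizer, |C_G(r⁵)| = |G| / |conj. class of r⁵| = 22 / 2 = 11.
The 11 elements commuting with r⁵ are {e, r, r², r³, r⁴, r⁵, r⁶, r⁷, r⁸, r⁹, r¹⁰}.

Answer: {e, r, r², r³, r⁴, r⁵, r⁶, r⁷, r⁸, r⁹, r¹⁰}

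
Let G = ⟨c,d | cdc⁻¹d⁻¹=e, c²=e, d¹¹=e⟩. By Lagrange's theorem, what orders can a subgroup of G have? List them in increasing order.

|G| = 22 = 2 · 11. By Lagrange's theorem the order of any subgroup divides 22; the divisors of 22 are 1, 2, 11, 22.

Answer: 1, 2, 11, 22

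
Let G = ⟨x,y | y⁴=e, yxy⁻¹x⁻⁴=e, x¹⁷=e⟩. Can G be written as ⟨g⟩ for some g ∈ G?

Every cyclic group is abelian. But x·y = xy while y·x = x⁴y, so x·y ≠ y·x and G is not abelian. Hence G is not cyclic.

Answer: No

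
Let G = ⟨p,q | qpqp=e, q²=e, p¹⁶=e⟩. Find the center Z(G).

An element z ∈ Z(G) iff z commutes with every generator.
For example p⁸ is central: (p⁸)·p = p⁹ = p·(p⁸); (p⁸)·q = p⁸q = q·(p⁸).
Whereas p ∉ Z(G) since p·q = pq ≠ p¹⁵q = q·p.
Checking each of the 32 elements this way gives Z(G) = {e, p⁸}, of order 2.

Answer: {e, p⁸}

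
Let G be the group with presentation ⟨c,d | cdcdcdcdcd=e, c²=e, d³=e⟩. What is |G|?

Enumerate words in the generators, reducing via the relations: the distinct elements are
  {c, d, e, cd, dc, d², cdc, cd², dcd, d²c, cdcd, cd²c, dcdc, dcd², d²cd, cdcdc, cdcd², cd²cd, dcd²c, d²cdc, d²cd², cdcd²c, cd²cdc, cd²cd², dcdcd², dcd²cd, d²cdcd, d²cd²c, cdcd²cd, cd²cdcd, cd²cd²c, dcdcd²c, dcd²cdc, dcd²cd², d²cdcd², d²cd²cd, cdcd²cdc, cdcd²cd², cd²cdcd², dcdcd²cd, dcd²cdcd, d²cdcd²c, d²cd²cdc, cdcd²cdcd, cd²cdcd²c, dcdcd²cd², dcd²cdcd², d²cdcd²cd, d²cd²cdcd, cdcd²cdcd², cd²cdcd²cd, dcd²cdcd²c, d²cdcd²cdc, d²cdcd²cd², d²cd²cdcd², cdcd²cdcd²c, cd²cdcd²cdc, cd²cdcd²cd², dcd²cdcd²cd, cdcd²cdcd²cd}.
No further products give new elements, so |G| = 60.

Answer: 60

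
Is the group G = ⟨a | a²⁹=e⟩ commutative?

G has a single generator, so G is cyclic and hence abelian.

Answer: Yes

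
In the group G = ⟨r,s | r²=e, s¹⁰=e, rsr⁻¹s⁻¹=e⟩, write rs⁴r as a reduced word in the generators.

Multiply left to right, reducing at each step:
  r · s⁴ = rs⁴
  (rs⁴) · r = s⁴

Answer: s⁴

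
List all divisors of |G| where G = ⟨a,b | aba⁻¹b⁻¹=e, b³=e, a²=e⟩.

|G| = 6 = 2 · 3. By Lagrange's theorem the order of any subgroup divides 6; the divisors of 6 are 1, 2, 3, 6.

Answer: 1, 2, 3, 6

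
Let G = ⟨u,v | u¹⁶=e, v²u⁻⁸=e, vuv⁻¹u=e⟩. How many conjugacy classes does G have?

The conjugacy classes (representative and size) are:
  [e] (size 1), [u] (size 2), [u¹⁴] (size 2), [u¹³] (size 2), [u¹²] (size 2), [u⁵] (size 2), [u¹⁰] (size 2), [u⁷] (size 2), [u⁸] (size 1), [v⁻¹] (size 8), [u⁷v⁻¹] (size 8).
Class equation: 1 + 2 + 2 + 2 + 2 + 2 + 2 + 2 + 1 + 8 + 8 = 32 = |G|. So G has 11 conjugacy classes.

Answer: 11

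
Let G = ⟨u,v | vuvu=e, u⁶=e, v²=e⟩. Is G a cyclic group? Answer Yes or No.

Every cyclic group is abelian. But u·v = uv while v·u = u⁵v, so u·v ≠ v·u and G is not abelian. Hence G is not cyclic.

Answer: No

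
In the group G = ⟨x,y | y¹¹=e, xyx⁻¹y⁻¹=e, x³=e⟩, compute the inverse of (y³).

The order of (y³) is 11 (smallest k with (y³)ᵏ = e), so (y³)⁻¹ = (y³)¹⁰ = y⁸.
Check: (y³) · (y⁸) → (y³) · y⁸ = e, giving e as required.

Answer: y⁸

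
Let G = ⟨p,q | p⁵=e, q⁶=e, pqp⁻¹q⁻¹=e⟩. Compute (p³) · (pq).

Compute (p³) · (pq) by multiplying left to right and reducing via the relations at each step:
  (p³) · p = p⁴
  (p⁴) · q = p⁴q

Answer: p⁴q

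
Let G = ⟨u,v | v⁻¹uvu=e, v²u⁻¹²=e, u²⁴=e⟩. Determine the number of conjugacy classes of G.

The conjugacy classes (representative and size) are:
  [e] (size 1), [u] (size 2), [u²] (size 2), [u³] (size 2), [u⁴] (size 2), [u⁵] (size 2), [u¹⁸] (size 2), [u⁷] (size 2), [u¹⁶] (size 2), [u¹⁵] (size 2), [u¹⁴] (size 2), [u¹³] (size 2), [u¹²] (size 1), [u⁶v] (size 12), [u⁵v⁻¹] (size 12).
Class equation: 1 + 2 + 2 + 2 + 2 + 2 + 2 + 2 + 2 + 2 + 2 + 2 + 1 + 12 + 12 = 48 = |G|. So G has 15 conjugacy classes.

Answer: 15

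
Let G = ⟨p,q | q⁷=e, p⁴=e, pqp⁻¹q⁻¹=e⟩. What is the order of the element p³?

Compute successive powers until reaching e:
  (p³)¹ = p³, (p³)² = p², (p³)³ = p, (p³)⁴ = e.
The smallest positive k with (p³)ᵏ = e is 4.

Answer: 4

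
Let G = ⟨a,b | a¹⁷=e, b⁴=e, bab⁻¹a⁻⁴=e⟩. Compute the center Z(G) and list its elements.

An element z ∈ Z(G) iff z commutes with every generator.
For example e is central: e·a = a = a·e; e·b = b = b·e.
Whereas a ∉ Z(G) since a·b = ab ≠ a⁴b = b·a.
Checking each of the 68 elements this way gives Z(G) = {e}, of order 1.

Answer: {e}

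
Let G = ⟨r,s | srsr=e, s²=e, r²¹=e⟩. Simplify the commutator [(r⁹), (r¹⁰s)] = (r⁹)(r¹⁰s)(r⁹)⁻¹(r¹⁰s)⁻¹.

[(r⁹), (r¹⁰s)] = (r⁹)·(r¹⁰s)·(r⁹)⁻¹·(r¹⁰s)⁻¹.
  (r⁹) · (r¹⁰s) = r¹⁹s
  (r¹⁹s) · (r¹²) = r⁷s
  (r⁷s) · (r¹⁰s) = r¹⁸

Answer: r¹⁸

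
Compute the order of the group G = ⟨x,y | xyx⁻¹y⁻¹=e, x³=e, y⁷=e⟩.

Enumerate words in the generators, reducing via the relations: the distinct elements are
  {e, x, y, xy, x², y², y³, y⁴, y⁵, y⁶, xy², xy³, xy⁴, xy⁵, xy⁶, x²y, x²y², x²y³, x²y⁴, x²y⁵, x²y⁶}.
No further products give new elements, so |G| = 21.

Answer: 21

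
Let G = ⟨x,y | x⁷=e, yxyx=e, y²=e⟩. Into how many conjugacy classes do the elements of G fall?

The conjugacy classes (representative and size) are:
  [e] (size 1), [x⁶] (size 2), [x⁵] (size 2), [x⁴] (size 2), [xy] (size 7).
Class equation: 1 + 2 + 2 + 2 + 7 = 14 = |G|. So G has 5 conjugacy classes.

Answer: 5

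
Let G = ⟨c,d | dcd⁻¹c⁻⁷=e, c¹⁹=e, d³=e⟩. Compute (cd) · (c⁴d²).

Compute (cd) · (c⁴d²) by multiplying left to right and reducing via the relations at each step:
  (cd) · c⁴ = c¹⁰d
  (c¹⁰d) · d² = c¹⁰

Answer: c¹⁰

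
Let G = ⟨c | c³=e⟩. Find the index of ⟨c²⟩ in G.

First find ord(c²) by computing successive powers:
  (c²)¹ = c², (c²)² = c, (c²)³ = e.
So |⟨c²⟩| = ord(c²) = 3. With |G| = 3, by Lagrange [G : ⟨c²⟩] = 3/3 = 1.

Answer: 1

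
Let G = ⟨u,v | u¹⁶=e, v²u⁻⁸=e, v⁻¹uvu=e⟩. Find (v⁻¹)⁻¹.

The order of (v⁻¹) is 4 (smallest k with (v⁻¹)ᵏ = e), so (v⁻¹)⁻¹ = (v⁻¹)³ = v.
Check: (v⁻¹) · v → (v⁻¹) · v = e, giving e as required.

Answer: v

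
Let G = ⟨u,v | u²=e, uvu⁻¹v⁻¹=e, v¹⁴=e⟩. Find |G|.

Enumerate words in the generators, reducing via the relations: the distinct elements are
  {e, u, v, uv, v², v³, v⁴, v⁵, v⁶, v⁷, v⁸, v⁹, uv², uv³, uv⁴, uv⁵, uv⁶, uv⁷, uv⁸, uv⁹, v¹², v¹³, v¹¹, v¹⁰, uv¹², uv¹³, uv¹¹, uv¹⁰}.
No further products give new elements, so |G| = 28.

Answer: 28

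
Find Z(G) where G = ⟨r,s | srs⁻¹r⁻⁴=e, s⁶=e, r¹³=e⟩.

An element z ∈ Z(G) iff z commutes with every generator.
For example e is central: e·r = r = r·e; e·s = s = s·e.
Whereas r ∉ Z(G) since r·s = rs ≠ r⁴s = s·r.
Checking each of the 78 elements this way gives Z(G) = {e}, of order 1.

Answer: {e}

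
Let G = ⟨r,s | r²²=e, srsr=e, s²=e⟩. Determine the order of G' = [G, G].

G' = [G, G] is generated by all commutators. The generator-pair commutators are: [r, s] = r².
The subgroup they normally generate is {e, r², r⁴, r⁶, r⁸, r¹⁰, r¹², r¹⁴, r¹⁶, r¹⁸, r²⁰}, of order 11.
Check: |G/G'| = 44/11 = 4 is the order of the abelianisation.

Answer: 11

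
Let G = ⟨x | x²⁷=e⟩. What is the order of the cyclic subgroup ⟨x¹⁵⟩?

|⟨x¹⁵⟩| equals the order of x¹⁵. Compute successive powers until reaching e:
  (x¹⁵)¹ = x¹⁵, (x¹⁵)² = x³, (x¹⁵)³ = x¹⁸, (x¹⁵)⁴ = x⁶, (x¹⁵)⁵ = x²¹, (x¹⁵)⁶ = x⁹, (x¹⁵)⁷ = x²⁴, (x¹⁵)⁸ = x¹², (x¹⁵)⁹ = e.
The smallest positive k with (x¹⁵)ᵏ = e is 9, so |⟨x¹⁵⟩| = 9.

Answer: 9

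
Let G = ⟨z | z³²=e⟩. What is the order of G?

G is generated by a single element, so G is cyclic. The relator gives z³² = e and no smaller power is forced to be e, so the 32 powers {e, z, z², z³, z⁴, z⁵, z⁶, z⁷, z⁸, z⁹, z²², z²³, z²¹, z²⁰, z²⁴, z²⁵, z²⁶, z²⁷, z²⁸, z²⁹, z³¹, z³⁰, z¹², z¹³, z¹¹, z¹⁰, z¹⁴, z¹⁵, z¹⁶, z¹⁷, z¹⁸, z¹⁹} are distinct. Hence |G| = 32.

Answer: 32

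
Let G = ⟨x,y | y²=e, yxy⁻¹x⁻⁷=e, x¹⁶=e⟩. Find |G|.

Enumerate words in the generators, reducing via the relations: the distinct elements are
  {e, x, y, xy, x², x³, x⁴, x⁵, x⁶, x⁷, x⁸, x⁹, x²y, x³y, x¹², x¹³, x¹¹, x¹⁰, x¹⁴, x¹⁵, x⁴y, x⁵y, x⁶y, x⁷y, x⁸y, x⁹y, x¹²y, x¹³y, x¹¹y, x¹⁰y, x¹⁴y, x¹⁵y}.
No further products give new elements, so |G| = 32.

Answer: 32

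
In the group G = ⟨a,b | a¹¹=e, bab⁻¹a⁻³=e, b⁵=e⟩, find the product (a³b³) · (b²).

Compute (a³b³) · (b²) by multiplying left to right and reducing via the relations at each step:
  (a³b³) · b² = a³

Answer: a³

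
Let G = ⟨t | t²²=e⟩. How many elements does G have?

G is generated by a single element, so G is cyclic. The relator gives t²² = e and no smaller power is forced to be e, so the 22 powers {e, t, t², t³, t⁴, t⁵, t⁶, t⁷, t⁸, t⁹, t²¹, t²⁰, t¹², t¹³, t¹¹, t¹⁰, t¹⁴, t¹⁵, t¹⁶, t¹⁷, t¹⁸, t¹⁹} are distinct. Hence |G| = 22.

Answer: 22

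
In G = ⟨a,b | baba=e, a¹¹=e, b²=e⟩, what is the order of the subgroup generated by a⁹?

|⟨a⁹⟩| equals the order of a⁹. Compute successive powers until reaching e:
  (a⁹)¹ = a⁹, (a⁹)² = a⁷, (a⁹)³ = a⁵, (a⁹)⁴ = a³, (a⁹)⁵ = a, (a⁹)⁶ = a¹⁰, (a⁹)⁷ = a⁸, (a⁹)⁸ = a⁶, (a⁹)⁹ = a⁴, (a⁹)¹⁰ = a², (a⁹)¹¹ = e.
The smallest positive k with (a⁹)ᵏ = e is 11, so |⟨a⁹⟩| = 11.

Answer: 11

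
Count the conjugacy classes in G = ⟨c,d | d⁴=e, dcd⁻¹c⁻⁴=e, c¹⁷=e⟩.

The conjugacy classes (representative and size) are:
  [e] (size 1), [c⁴] (size 4), [c²] (size 4), [c⁵] (size 4), [c¹¹] (size 4), [c⁷d] (size 17), [c³d²] (size 17), [c⁹d³] (size 17).
Class equation: 1 + 4 + 4 + 4 + 4 + 17 + 17 + 17 = 68 = |G|. So G has 8 conjugacy classes.

Answer: 8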